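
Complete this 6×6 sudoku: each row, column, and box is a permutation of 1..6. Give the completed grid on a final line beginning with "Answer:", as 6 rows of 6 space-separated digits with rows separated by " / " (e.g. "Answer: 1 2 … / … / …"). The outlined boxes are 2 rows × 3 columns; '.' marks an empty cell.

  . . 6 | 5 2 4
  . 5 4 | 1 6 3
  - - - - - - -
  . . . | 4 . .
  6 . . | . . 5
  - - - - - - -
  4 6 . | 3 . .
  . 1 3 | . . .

Step 1. [r4c4∈{2}] only 2 remains possible at r4c4, so r4c4=2.
Step 2. [r3c2∈{2,3}] 2 has one home in col 2: r3c2, so r3c2=2.
Step 3. [r4c3∈{1}] r4c3 is down to just 1. So r4c3=1.
Step 4. [r5c3∈{2,5}] col 3 places 2 nowhere but r5c3. So r5c3=2.
Step 5. [r4c5∈{3}] only 3 remains possible at r4c5 ⇒ r4c5=3.
Step 6. [r6c1∈{5}] only 5 remains possible at r6c1, so r6c1=5.
Step 7. [r3c6∈{1,6}] 6 has one home in row 3: r3c6. So r3c6=6.
Step 8. [r1c1∈{1,3}] in row 1, 1 fits only at r1c1 ⇒ r1c1=1.
Step 9. [r5c5∈{1,5}] r5c5 is the only open cell in row 5 admitting 5, so r5c5=5.
Step 10. [r6c5∈{4}] r6c5 has the single candidate 4 ⇒ r6c5=4.
Step 11. [r3c3∈{5}] r3c3 has the single candidate 5 ⇒ r3c3=5.
Step 12. [r6c4∈{6}] r6c4 has the single candidate 6 ⇒ r6c4=6.
Step 13. [r3c5∈{1}] r3c5 has the single candidate 1. So r3c5=1.
Step 14. [r2c1∈{2}] only 2 remains possible at r2c1 ⇒ r2c1=2.
Step 15. [r4c2∈{4}] r4c2's peers cover all but 4 ⇒ r4c2=4.
Step 16. [r1c2∈{3}] only 3 remains possible at r1c2, so r1c2=3.
Step 17. [r3c1∈{3}] r3c1's peers cover all but 3, so r3c1=3.
Step 18. [r6c6∈{2}] only 2 remains possible at r6c6, so r6c6=2.
Step 19. [r5c6∈{1}] nothing but 1 survives at r5c6, so r5c6=1.

Answer: 1 3 6 5 2 4 / 2 5 4 1 6 3 / 3 2 5 4 1 6 / 6 4 1 2 3 5 / 4 6 2 3 5 1 / 5 1 3 6 4 2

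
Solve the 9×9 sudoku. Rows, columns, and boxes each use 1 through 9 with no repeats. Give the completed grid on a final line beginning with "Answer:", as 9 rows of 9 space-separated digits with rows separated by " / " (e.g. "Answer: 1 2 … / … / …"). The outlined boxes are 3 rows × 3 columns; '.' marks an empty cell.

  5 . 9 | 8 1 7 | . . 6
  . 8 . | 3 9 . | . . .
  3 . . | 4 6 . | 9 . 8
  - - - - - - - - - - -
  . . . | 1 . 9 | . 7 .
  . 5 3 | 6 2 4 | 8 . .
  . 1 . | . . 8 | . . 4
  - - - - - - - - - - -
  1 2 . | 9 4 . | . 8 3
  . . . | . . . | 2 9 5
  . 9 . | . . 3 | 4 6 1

Step 1. [r8c4∈{7}] r8c4 is down to just 7, so r8c4=7.
Step 2. [r1c8∈{2,3,4}] row 1 places 2 nowhere but r1c8. So r1c8=2.
Step 3. [r2c7∈{1,5,7}] across col 7, 1 lands solely at r2c7, so r2c7=1.
Step 4. [r6c4∈{5}] only 5 remains possible at r6c4 ⇒ r6c4=5.
Step 5. [r5c1∈{7,9}] row 5 places 7 nowhere but r5c1. So r5c1=7.
Step 6. [r9c1∈{8}] r9c1 has the single candidate 8, so r9c1=8.
Step 7. [r9c3∈{5,7}] 7 has one home in row 9: r9c3 ⇒ r9c3=7.
Step 8. [r1c2∈{4}] r1c2's peers cover all but 4. So r1c2=4.
Step 9. [r4c2∈{6}] r4c2's peers cover all but 6, so r4c2=6.
Step 10. [r6c3∈{2}] r6c3's peers cover all but 2 ⇒ r6c3=2.
Step 11. [r2c3∈{6}] only 6 remains possible at r2c3. So r2c3=6.
Step 12. [r6c8∈{3}] r6c8 is down to just 3. So r6c8=3.
Step 13. [r7c6∈{5,6}] in row 7, 6 fits only at r7c6. So r7c6=6.
Step 14. [r8c3∈{4}] r8c3 is down to just 4. So r8c3=4.
Step 15. [r3c8∈{5}] only 5 remains possible at r3c8. So r3c8=5.
Step 16. [r2c6∈{2,5}] across row 2, 5 lands solely at r2c6 ⇒ r2c6=5.
Step 17. [r4c9∈{2}] r4c9's peers cover all but 2. So r4c9=2.
Step 18. [r2c8∈{4}] nothing but 4 survives at r2c8, so r2c8=4.
Step 19. [r6c7∈{6}] only 6 remains possible at r6c7. So r6c7=6.
Step 20. [r9c5∈{5}] r9c5 has the single candidate 5, so r9c5=5.
Step 21. [r8c5∈{8}] r8c5 is down to just 8 ⇒ r8c5=8.
Step 22. [r5c8∈{1}] r5c8 has the single candidate 1. So r5c8=1.
Step 23. [r4c3∈{8}] only 8 remains possible at r4c3. So r4c3=8.
Step 24. [r4c5∈{3}] r4c5's peers cover all but 3. So r4c5=3.
Step 25. [r8c1∈{6}] only 6 remains possible at r8c1. So r8c1=6.
Step 26. [r8c6∈{1}] nothing but 1 survives at r8c6 ⇒ r8c6=1.
Step 27. [r9c4∈{2}] r9c4 is down to just 2, so r9c4=2.
Step 28. [r3c6∈{2}] only 2 remains possible at r3c6 ⇒ r3c6=2.
Step 29. [r6c1∈{9}] only 9 remains possible at r6c1, so r6c1=9.
Step 30. [r4c1∈{4}] r4c1 is down to just 4, so r4c1=4.
Step 31. [r3c3∈{1}] nothing but 1 survives at r3c3, so r3c3=1.
Step 32. [r1c7∈{3}] nothing but 3 survives at r1c7. So r1c7=3.
Step 33. [r5c9∈{9}] r5c9 has the single candidate 9. So r5c9=9.
Step 34. [r2c1∈{2}] r2c1 is down to just 2 ⇒ r2c1=2.
Step 35. [r6c5∈{7}] r6c5's peers cover all but 7 ⇒ r6c5=7.
Step 36. [r2c9∈{7}] r2c9's peers cover all but 7. So r2c9=7.
Step 37. [r3c2∈{7}] r3c2 is down to just 7 ⇒ r3c2=7.
Step 38. [r8c2∈{3}] nothing but 3 survives at r8c2. So r8c2=3.
Step 39. [r7c7∈{7}] r7c7 has the single candidate 7. So r7c7=7.
Step 40. [r7c3∈{5}] only 5 remains possible at r7c3. So r7c3=5.
Step 41. [r4c7∈{5}] nothing but 5 survives at r4c7, so r4c7=5.

Answer: 5 4 9 8 1 7 3 2 6 / 2 8 6 3 9 5 1 4 7 / 3 7 1 4 6 2 9 5 8 / 4 6 8 1 3 9 5 7 2 / 7 5 3 6 2 4 8 1 9 / 9 1 2 5 7 8 6 3 4 / 1 2 5 9 4 6 7 8 3 / 6 3 4 7 8 1 2 9 5 / 8 9 7 2 5 3 4 6 1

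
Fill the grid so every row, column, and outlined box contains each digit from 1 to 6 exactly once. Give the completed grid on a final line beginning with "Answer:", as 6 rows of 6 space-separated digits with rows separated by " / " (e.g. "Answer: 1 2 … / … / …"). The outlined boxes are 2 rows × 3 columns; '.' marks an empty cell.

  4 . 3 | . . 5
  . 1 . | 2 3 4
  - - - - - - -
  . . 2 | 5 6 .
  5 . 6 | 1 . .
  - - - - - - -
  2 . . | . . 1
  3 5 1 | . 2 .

Step 1. [r5c3∈{4}] r5c3 is down to just 4 ⇒ r5c3=4.
Step 2. [r1c4∈{6}] r1c4's peers cover all but 6, so r1c4=6.
Step 3. [r3c2∈{3,4}] across row 3, 4 lands solely at r3c2 ⇒ r3c2=4.
Step 4. [r3c6∈{3}] r3c6 is down to just 3 ⇒ r3c6=3.
Step 5. [r5c5∈{5}] only 5 remains possible at r5c5, so r5c5=5.
Step 6. [r3c1∈{1}] r3c1 is down to just 1. So r3c1=1.
Step 7. [r4c2∈{3}] r4c2 is down to just 3. So r4c2=3.
Step 8. [r4c6∈{2}] r4c6 is down to just 2. So r4c6=2.
Step 9. [r5c4∈{3}] only 3 remains possible at r5c4, so r5c4=3.
Step 10. [r6c6∈{6}] nothing but 6 survives at r6c6, so r6c6=6.
Step 11. [r2c3∈{5}] only 5 remains possible at r2c3, so r2c3=5.
Step 12. [r1c2∈{2}] r1c2 has the single candidate 2, so r1c2=2.
Step 13. [r4c5∈{4}] nothing but 4 survives at r4c5 ⇒ r4c5=4.
Step 14. [r6c4∈{4}] r6c4 is down to just 4. So r6c4=4.
Step 15. [r1c5∈{1}] only 1 remains possible at r1c5, so r1c5=1.
Step 16. [r5c2∈{6}] nothing but 6 survives at r5c2 ⇒ r5c2=6.
Step 17. [r2c1∈{6}] r2c1 is down to just 6 ⇒ r2c1=6.

Answer: 4 2 3 6 1 5 / 6 1 5 2 3 4 / 1 4 2 5 6 3 / 5 3 6 1 4 2 / 2 6 4 3 5 1 / 3 5 1 4 2 6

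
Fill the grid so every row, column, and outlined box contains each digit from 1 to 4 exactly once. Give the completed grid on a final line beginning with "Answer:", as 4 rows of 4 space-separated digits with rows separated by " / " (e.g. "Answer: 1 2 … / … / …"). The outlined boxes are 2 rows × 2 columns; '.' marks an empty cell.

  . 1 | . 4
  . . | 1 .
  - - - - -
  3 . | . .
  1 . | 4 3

Step 1. [r2c4∈{2}] r2c4's peers cover all but 2 ⇒ r2c4=2.
Step 2. [r3c2∈{2,4}] across row 3, 4 lands solely at r3c2. So r3c2=4.
Step 3. [r2c2∈{3}] r2c2 is down to just 3 ⇒ r2c2=3.
Step 4. [r1c1∈{2}] r1c1 is down to just 2, so r1c1=2.
Step 5. [r3c4∈{1}] r3c4 is down to just 1. So r3c4=1.
Step 6. [r4c2∈{2}] r4c2's peers cover all but 2. So r4c2=2.
Step 7. [r2c1∈{4}] r2c1's peers cover all but 4. So r2c1=4.
Step 8. [r1c3∈{3}] nothing but 3 survives at r1c3. So r1c3=3.
Step 9. [r3c3∈{2}] nothing but 2 survives at r3c3. So r3c3=2.

Answer: 2 1 3 4 / 4 3 1 2 / 3 4 2 1 / 1 2 4 3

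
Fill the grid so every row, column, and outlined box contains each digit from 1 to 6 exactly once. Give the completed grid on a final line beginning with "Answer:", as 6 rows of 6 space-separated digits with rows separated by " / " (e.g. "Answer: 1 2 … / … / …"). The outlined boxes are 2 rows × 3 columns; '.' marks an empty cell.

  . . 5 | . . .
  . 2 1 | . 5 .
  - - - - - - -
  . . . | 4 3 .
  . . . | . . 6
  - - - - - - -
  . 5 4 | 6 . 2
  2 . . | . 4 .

Step 1. [r5c1∈{1,3}] in row 5, 3 fits only at r5c1 ⇒ r5c1=3.
Step 2. [r1c2∈{3,4,6}] box 1 places 3 nowhere but r1c2, so r1c2=3.
Step 3. [r6c2∈{1,6}] r6c2 is the only open cell in box 5 admitting 1. So r6c2=1.
Step 4. [r2c1∈{4,6}] in row 2, 6 fits only at r2c1, so r2c1=6.
Step 5. [r2c6∈{3,4}] row 2 places 4 nowhere but r2c6, so r2c6=4.
Step 6. [r1c6∈{1}] nothing but 1 survives at r1c6, so r1c6=1.
Step 7. [r4c4∈{1,2,5}] col 4 places 1 nowhere but r4c4. So r4c4=1.
Step 8. [r3c6∈{5}] r3c6 is down to just 5, so r3c6=5.
Step 9. [r4c5∈{2}] only 2 remains possible at r4c5 ⇒ r4c5=2.
Step 10. [r2c4∈{3}] r2c4 is down to just 3 ⇒ r2c4=3.
Step 11. [r4c1∈{4,5}] 5 has one home in row 4: r4c1, so r4c1=5.
Step 12. [r6c3∈{6}] r6c3's peers cover all but 6. So r6c3=6.
Step 13. [r6c6∈{3}] r6c6 is down to just 3, so r6c6=3.
Step 14. [r1c4∈{2}] r1c4 is down to just 2 ⇒ r1c4=2.
Step 15. [r3c2∈{6}] r3c2's peers cover all but 6 ⇒ r3c2=6.
Step 16. [r1c1∈{4}] only 4 remains possible at r1c1. So r1c1=4.
Step 17. [r4c2∈{4}] r4c2 is down to just 4 ⇒ r4c2=4.
Step 18. [r3c1∈{1}] r3c1's peers cover all but 1, so r3c1=1.
Step 19. [r3c3∈{2}] only 2 remains possible at r3c3. So r3c3=2.
Step 20. [r4c3∈{3}] r4c3's peers cover all but 3 ⇒ r4c3=3.
Step 21. [r5c5∈{1}] r5c5 has the single candidate 1 ⇒ r5c5=1.
Step 22. [r1c5∈{6}] r1c5 has the single candidate 6 ⇒ r1c5=6.
Step 23. [r6c4∈{5}] r6c4 is down to just 5. So r6c4=5.

Answer: 4 3 5 2 6 1 / 6 2 1 3 5 4 / 1 6 2 4 3 5 / 5 4 3 1 2 6 / 3 5 4 6 1 2 / 2 1 6 5 4 3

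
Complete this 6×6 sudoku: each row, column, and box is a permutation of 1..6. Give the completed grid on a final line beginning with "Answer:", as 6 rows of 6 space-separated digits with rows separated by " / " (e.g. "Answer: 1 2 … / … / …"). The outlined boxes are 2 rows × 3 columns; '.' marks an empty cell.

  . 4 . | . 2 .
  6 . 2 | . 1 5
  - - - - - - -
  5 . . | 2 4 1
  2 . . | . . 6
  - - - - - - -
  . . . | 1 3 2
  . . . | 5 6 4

Step 1. [r2c2∈{3}] only 3 remains possible at r2c2 ⇒ r2c2=3.
Step 2. [r3c3∈{3,6}] row 3 places 3 nowhere but r3c3 ⇒ r3c3=3.
Step 3. [r6c3∈{1}] nothing but 1 survives at r6c3 ⇒ r6c3=1.
Step 4. [r5c3∈{4,5,6}] 6 has one home in col 3: r5c3 ⇒ r5c3=6.
Step 5. [r1c6∈{3}] r1c6 is down to just 3 ⇒ r1c6=3.
Step 6. [r4c5∈{5}] only 5 remains possible at r4c5 ⇒ r4c5=5.
Step 7. [r1c4∈{6}] r1c4 has the single candidate 6. So r1c4=6.
Step 8. [r4c4∈{3}] only 3 remains possible at r4c4. So r4c4=3.
Step 9. [r1c1∈{1}] nothing but 1 survives at r1c1 ⇒ r1c1=1.
Step 10. [r5c1∈{4}] r5c1 has the single candidate 4 ⇒ r5c1=4.
Step 11. [r6c2∈{2}] only 2 remains possible at r6c2, so r6c2=2.
Step 12. [r4c2∈{1}] nothing but 1 survives at r4c2, so r4c2=1.
Step 13. [r5c2∈{5}] only 5 remains possible at r5c2 ⇒ r5c2=5.
Step 14. [r6c1∈{3}] r6c1 is down to just 3 ⇒ r6c1=3.
Step 15. [r2c4∈{4}] r2c4's peers cover all but 4, so r2c4=4.
Step 16. [r4c3∈{4}] r4c3 is down to just 4 ⇒ r4c3=4.
Step 17. [r1c3∈{5}] r1c3's peers cover all but 5 ⇒ r1c3=5.
Step 18. [r3c2∈{6}] nothing but 6 survives at r3c2, so r3c2=6.

Answer: 1 4 5 6 2 3 / 6 3 2 4 1 5 / 5 6 3 2 4 1 / 2 1 4 3 5 6 / 4 5 6 1 3 2 / 3 2 1 5 6 4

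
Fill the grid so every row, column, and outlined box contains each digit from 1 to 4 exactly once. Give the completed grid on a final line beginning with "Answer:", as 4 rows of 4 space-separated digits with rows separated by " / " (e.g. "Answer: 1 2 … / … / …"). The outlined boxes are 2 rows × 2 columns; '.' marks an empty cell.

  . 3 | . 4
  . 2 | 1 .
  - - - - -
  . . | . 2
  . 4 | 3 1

Step 1. [r1c1∈{1}] nothing but 1 survives at r1c1 ⇒ r1c1=1.
Step 2. [r3c3∈{4}] only 4 remains possible at r3c3 ⇒ r3c3=4.
Step 3. [r2c1∈{4}] r2c1's peers cover all but 4 ⇒ r2c1=4.
Step 4. [r1c3∈{2}] r1c3 has the single candidate 2 ⇒ r1c3=2.
Step 5. [r3c1∈{3}] r3c1 has the single candidate 3. So r3c1=3.
Step 6. [r2c4∈{3}] r2c4 is down to just 3. So r2c4=3.
Step 7. [r4c1∈{2}] nothing but 2 survives at r4c1, so r4c1=2.
Step 8. [r3c2∈{1}] r3c2's peers cover all but 1, so r3c2=1.

Answer: 1 3 2 4 / 4 2 1 3 / 3 1 4 2 / 2 4 3 1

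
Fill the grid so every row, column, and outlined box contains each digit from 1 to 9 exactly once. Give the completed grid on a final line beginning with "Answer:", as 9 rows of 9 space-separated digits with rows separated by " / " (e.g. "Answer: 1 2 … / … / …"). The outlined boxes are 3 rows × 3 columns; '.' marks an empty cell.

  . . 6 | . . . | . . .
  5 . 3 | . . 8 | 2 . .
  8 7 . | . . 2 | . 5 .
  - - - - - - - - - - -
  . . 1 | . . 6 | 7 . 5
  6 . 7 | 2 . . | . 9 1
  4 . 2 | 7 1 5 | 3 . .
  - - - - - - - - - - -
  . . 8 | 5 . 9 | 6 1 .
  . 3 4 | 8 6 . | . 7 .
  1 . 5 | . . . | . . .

Step 1. [r3c3∈{9}] r3c3 is down to just 9, so r3c3=9.
Step 2. [r7c2∈{2}] r7c2 has the single candidate 2. So r7c2=2.
Step 3. [r9c5∈{2,3,4,7}] 2 has one home in col 5: r9c5 ⇒ r9c5=2.
Step 4. [r8c1∈{9}] r8c1's peers cover all but 9. So r8c1=9.
Step 5. [r9c6∈{3,4,7}] across row 9, 7 lands solely at r9c6, so r9c6=7.
Step 6. [r1c5∈{3,4,5,7,9}] row 1 places 5 nowhere but r1c5. So r1c5=5.
Step 7. [r1c9∈{3,4,7,8,9}] r1c9 is the only open cell in row 1 admitting 7. So r1c9=7.
Step 8. [r2c5∈{4,7,9}] row 2 places 7 nowhere but r2c5 ⇒ r2c5=7.
Step 9. [r4c5∈{3,4,8,9}] 9 has one home in col 5: r4c5 ⇒ r4c5=9.
Step 10. [r5c5∈{3,4,8}] in col 5, 8 fits only at r5c5, so r5c5=8.
Step 11. [r5c7∈{4}] only 4 remains possible at r5c7, so r5c7=4.
Step 12. [r1c6∈{1,3,4}] across col 6, 4 lands solely at r1c6. So r1c6=4.
Step 13. [r3c9∈{3,4,6}] row 3 places 4 nowhere but r3c9. So r3c9=4.
Step 14. [r9c8∈{3,4,8}] r9c8 is the only open cell in col 8 admitting 4. So r9c8=4.
Step 15. [r9c4∈{3}] r9c4's peers cover all but 3. So r9c4=3.
Step 16. [r2c8∈{6}] nothing but 6 survives at r2c8. So r2c8=6.
Step 17. [r6c8∈{8}] r6c8 is down to just 8 ⇒ r6c8=8.
Step 18. [r1c2∈{1}] r1c2 has the single candidate 1, so r1c2=1.
Step 19. [r2c9∈{9}] r2c9 has the single candidate 9 ⇒ r2c9=9.
Step 20. [r2c4∈{1}] nothing but 1 survives at r2c4 ⇒ r2c4=1.
Step 21. [r1c7∈{8}] r1c7 has the single candidate 8, so r1c7=8.
Step 22. [r9c2∈{6}] r9c2 has the single candidate 6. So r9c2=6.
Step 23. [r3c4∈{6}] r3c4's peers cover all but 6 ⇒ r3c4=6.
Step 24. [r1c4∈{9}] nothing but 9 survives at r1c4 ⇒ r1c4=9.
Step 25. [r1c1∈{2}] r1c1's peers cover all but 2 ⇒ r1c1=2.
Step 26. [r4c2∈{8}] r4c2 is down to just 8, so r4c2=8.
Step 27. [r8c9∈{2}] only 2 remains possible at r8c9. So r8c9=2.
Step 28. [r8c7∈{5}] nothing but 5 survives at r8c7 ⇒ r8c7=5.
Step 29. [r8c6∈{1}] only 1 remains possible at r8c6. So r8c6=1.
Step 30. [r7c1∈{7}] only 7 remains possible at r7c1. So r7c1=7.
Step 31. [r3c7∈{1}] only 1 remains possible at r3c7 ⇒ r3c7=1.
Step 32. [r2c2∈{4}] r2c2 is down to just 4 ⇒ r2c2=4.
Step 33. [r1c8∈{3}] r1c8's peers cover all but 3 ⇒ r1c8=3.
Step 34. [r9c9∈{8}] r9c9's peers cover all but 8. So r9c9=8.
Step 35. [r5c6∈{3}] r5c6's peers cover all but 3 ⇒ r5c6=3.
Step 36. [r9c7∈{9}] r9c7's peers cover all but 9. So r9c7=9.
Step 37. [r7c9∈{3}] r7c9 is down to just 3. So r7c9=3.
Step 38. [r4c8∈{2}] r4c8 has the single candidate 2 ⇒ r4c8=2.
Step 39. [r4c1∈{3}] r4c1 is down to just 3, so r4c1=3.
Step 40. [r3c5∈{3}] nothing but 3 survives at r3c5 ⇒ r3c5=3.
Step 41. [r4c4∈{4}] nothing but 4 survives at r4c4, so r4c4=4.
Step 42. [r7c5∈{4}] r7c5 has the single candidate 4. So r7c5=4.
Step 43. [r5c2∈{5}] nothing but 5 survives at r5c2, so r5c2=5.
Step 44. [r6c9∈{6}] r6c9 has the single candidate 6, so r6c9=6.
Step 45. [r6c2∈{9}] only 9 remains possible at r6c2, so r6c2=9.

Answer: 2 1 6 9 5 4 8 3 7 / 5 4 3 1 7 8 2 6 9 / 8 7 9 6 3 2 1 5 4 / 3 8 1 4 9 6 7 2 5 / 6 5 7 2 8 3 4 9 1 / 4 9 2 7 1 5 3 8 6 / 7 2 8 5 4 9 6 1 3 / 9 3 4 8 6 1 5 7 2 / 1 6 5 3 2 7 9 4 8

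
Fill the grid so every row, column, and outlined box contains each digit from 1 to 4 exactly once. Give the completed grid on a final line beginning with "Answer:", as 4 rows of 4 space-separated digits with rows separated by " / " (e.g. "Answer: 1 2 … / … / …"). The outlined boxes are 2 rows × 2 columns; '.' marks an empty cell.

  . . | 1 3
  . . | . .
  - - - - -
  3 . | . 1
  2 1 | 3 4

Step 1. [r1c1∈{4}] only 4 remains possible at r1c1. So r1c1=4.
Step 2. [r2c4∈{2}] r2c4 has the single candidate 2, so r2c4=2.
Step 3. [r2c3∈{4}] nothing but 4 survives at r2c3. So r2c3=4.
Step 4. [r2c2∈{3}] r2c2's peers cover all but 3, so r2c2=3.
Step 5. [r2c1∈{1}] r2c1 is down to just 1, so r2c1=1.
Step 6. [r3c2∈{4}] r3c2's peers cover all but 4. So r3c2=4.
Step 7. [r1c2∈{2}] nothing but 2 survives at r1c2 ⇒ r1c2=2.
Step 8. [r3c3∈{2}] r3c3 has the single candidate 2 ⇒ r3c3=2.

Answer: 4 2 1 3 / 1 3 4 2 / 3 4 2 1 / 2 1 3 4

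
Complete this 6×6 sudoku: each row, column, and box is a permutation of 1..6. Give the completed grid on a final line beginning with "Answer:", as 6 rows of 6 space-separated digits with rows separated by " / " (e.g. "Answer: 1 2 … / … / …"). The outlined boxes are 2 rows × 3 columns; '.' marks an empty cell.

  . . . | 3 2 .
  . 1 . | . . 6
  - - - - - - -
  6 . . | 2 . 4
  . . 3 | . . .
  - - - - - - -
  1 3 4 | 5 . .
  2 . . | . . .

Step 1. [r3c2∈{5}] r3c2 has the single candidate 5. So r3c2=5.
Step 2. [r6c2∈{6}] nothing but 6 survives at r6c2 ⇒ r6c2=6.
Step 3. [r1c6∈{1,5}] 1 has one home in row 1: r1c6 ⇒ r1c6=1.
Step 4. [r2c5∈{4,5}] across box 2, 5 lands solely at r2c5, so r2c5=5.
Step 5. [r6c5∈{1,3,4}] r6c5 is the only open cell in col 5 admitting 4 ⇒ r6c5=4.
Step 6. [r1c2∈{4}] nothing but 4 survives at r1c2, so r1c2=4.
Step 7. [r4c4∈{1,6}] col 4 places 6 nowhere but r4c4 ⇒ r4c4=6.
Step 8. [r1c1∈{5}] r1c1 has the single candidate 5. So r1c1=5.
Step 9. [r4c5∈{1}] r4c5 has the single candidate 1, so r4c5=1.
Step 10. [r2c4∈{4}] r2c4's peers cover all but 4, so r2c4=4.
Step 11. [r2c3∈{2}] only 2 remains possible at r2c3, so r2c3=2.
Step 12. [r6c4∈{1}] r6c4 is down to just 1. So r6c4=1.
Step 13. [r2c1∈{3}] r2c1's peers cover all but 3, so r2c1=3.
Step 14. [r3c5∈{3}] r3c5's peers cover all but 3, so r3c5=3.
Step 15. [r6c6∈{3}] r6c6 is down to just 3, so r6c6=3.
Step 16. [r4c2∈{2}] r4c2's peers cover all but 2, so r4c2=2.
Step 17. [r4c1∈{4}] r4c1's peers cover all but 4, so r4c1=4.
Step 18. [r3c3∈{1}] r3c3 is down to just 1. So r3c3=1.
Step 19. [r5c6∈{2}] nothing but 2 survives at r5c6. So r5c6=2.
Step 20. [r5c5∈{6}] nothing but 6 survives at r5c5 ⇒ r5c5=6.
Step 21. [r6c3∈{5}] r6c3 has the single candidate 5. So r6c3=5.
Step 22. [r4c6∈{5}] r4c6 has the single candidate 5, so r4c6=5.
Step 23. [r1c3∈{6}] r1c3 has the single candidate 6. So r1c3=6.

Answer: 5 4 6 3 2 1 / 3 1 2 4 5 6 / 6 5 1 2 3 4 / 4 2 3 6 1 5 / 1 3 4 5 6 2 / 2 6 5 1 4 3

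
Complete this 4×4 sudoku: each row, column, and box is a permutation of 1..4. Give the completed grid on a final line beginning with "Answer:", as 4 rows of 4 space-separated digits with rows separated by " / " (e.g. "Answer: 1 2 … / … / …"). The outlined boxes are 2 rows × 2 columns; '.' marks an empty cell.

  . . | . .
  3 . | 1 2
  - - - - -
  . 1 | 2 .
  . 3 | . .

Step 1. [r4c3∈{4}] only 4 remains possible at r4c3, so r4c3=4.
Step 2. [r1c4∈{3,4}] 4 has one home in col 4: r1c4. So r1c4=4.
Step 3. [r1c2∈{2}] nothing but 2 survives at r1c2, so r1c2=2.
Step 4. [r3c4∈{3}] only 3 remains possible at r3c4, so r3c4=3.
Step 5. [r1c3∈{3}] r1c3's peers cover all but 3 ⇒ r1c3=3.
Step 6. [r2c2∈{4}] r2c2 has the single candidate 4. So r2c2=4.
Step 7. [r1c1∈{1}] r1c1 has the single candidate 1 ⇒ r1c1=1.
Step 8. [r4c4∈{1}] r4c4's peers cover all but 1, so r4c4=1.
Step 9. [r3c1∈{4}] r3c1 has the single candidate 4 ⇒ r3c1=4.
Step 10. [r4c1∈{2}] only 2 remains possible at r4c1, so r4c1=2.

Answer: 1 2 3 4 / 3 4 1 2 / 4 1 2 3 / 2 3 4 1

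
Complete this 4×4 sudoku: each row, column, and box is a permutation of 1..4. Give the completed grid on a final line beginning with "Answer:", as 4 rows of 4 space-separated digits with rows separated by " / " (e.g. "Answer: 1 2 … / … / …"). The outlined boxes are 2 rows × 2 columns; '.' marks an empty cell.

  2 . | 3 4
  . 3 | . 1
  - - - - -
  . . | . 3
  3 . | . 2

Step 1. [r3c1∈{1,4}] r3c1 is the only open cell in col 1 admitting 1. So r3c1=1.
Step 2. [r3c3∈{4}] nothing but 4 survives at r3c3 ⇒ r3c3=4.
Step 3. [r3c2∈{2}] only 2 remains possible at r3c2. So r3c2=2.
Step 4. [r4c2∈{4}] r4c2's peers cover all but 4, so r4c2=4.
Step 5. [r4c3∈{1}] r4c3 is down to just 1, so r4c3=1.
Step 6. [r2c3∈{2}] r2c3's peers cover all but 2. So r2c3=2.
Step 7. [r1c2∈{1}] r1c2 has the single candidate 1. So r1c2=1.
Step 8. [r2c1∈{4}] r2c1's peers cover all but 4 ⇒ r2c1=4.

Answer: 2 1 3 4 / 4 3 2 1 / 1 2 4 3 / 3 4 1 2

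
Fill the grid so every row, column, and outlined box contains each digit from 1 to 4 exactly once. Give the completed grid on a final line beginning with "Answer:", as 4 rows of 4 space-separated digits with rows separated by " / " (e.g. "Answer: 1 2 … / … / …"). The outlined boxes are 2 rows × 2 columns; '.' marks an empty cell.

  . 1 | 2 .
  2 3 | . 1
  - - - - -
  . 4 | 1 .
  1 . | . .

Step 1. [r4c3∈{3,4}] across col 3, 3 lands solely at r4c3 ⇒ r4c3=3.
Step 2. [r4c4∈{2,4}] in row 4, 4 fits only at r4c4 ⇒ r4c4=4.
Step 3. [r1c4∈{3}] r1c4's peers cover all but 3, so r1c4=3.
Step 4. [r1c1∈{4}] only 4 remains possible at r1c1. So r1c1=4.
Step 5. [r3c4∈{2}] r3c4's peers cover all but 2 ⇒ r3c4=2.
Step 6. [r2c3∈{4}] only 4 remains possible at r2c3. So r2c3=4.
Step 7. [r4c2∈{2}] r4c2 has the single candidate 2. So r4c2=2.
Step 8. [r3c1∈{3}] r3c1 is down to just 3. So r3c1=3.

Answer: 4 1 2 3 / 2 3 4 1 / 3 4 1 2 / 1 2 3 4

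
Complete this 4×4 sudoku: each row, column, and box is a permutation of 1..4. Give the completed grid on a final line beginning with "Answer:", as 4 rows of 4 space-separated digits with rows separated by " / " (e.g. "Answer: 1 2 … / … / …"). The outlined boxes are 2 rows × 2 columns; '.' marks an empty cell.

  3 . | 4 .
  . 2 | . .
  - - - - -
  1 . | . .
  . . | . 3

Step 1. [r1c4∈{1,2}] row 1 places 2 nowhere but r1c4 ⇒ r1c4=2.
Step 2. [r4c3∈{1,2}] row 4 places 1 nowhere but r4c3, so r4c3=1.
Step 3. [r4c2∈{4}] only 4 remains possible at r4c2 ⇒ r4c2=4.
Step 4. [r1c2∈{1}] r1c2's peers cover all but 1. So r1c2=1.
Step 5. [r2c4∈{1}] r2c4's peers cover all but 1. So r2c4=1.
Step 6. [r4c1∈{2}] only 2 remains possible at r4c1. So r4c1=2.
Step 7. [r3c2∈{3}] r3c2's peers cover all but 3 ⇒ r3c2=3.
Step 8. [r3c4∈{4}] only 4 remains possible at r3c4, so r3c4=4.
Step 9. [r2c3∈{3}] only 3 remains possible at r2c3. So r2c3=3.
Step 10. [r2c1∈{4}] only 4 remains possible at r2c1 ⇒ r2c1=4.
Step 11. [r3c3∈{2}] r3c3's peers cover all but 2, so r3c3=2.

Answer: 3 1 4 2 / 4 2 3 1 / 1 3 2 4 / 2 4 1 3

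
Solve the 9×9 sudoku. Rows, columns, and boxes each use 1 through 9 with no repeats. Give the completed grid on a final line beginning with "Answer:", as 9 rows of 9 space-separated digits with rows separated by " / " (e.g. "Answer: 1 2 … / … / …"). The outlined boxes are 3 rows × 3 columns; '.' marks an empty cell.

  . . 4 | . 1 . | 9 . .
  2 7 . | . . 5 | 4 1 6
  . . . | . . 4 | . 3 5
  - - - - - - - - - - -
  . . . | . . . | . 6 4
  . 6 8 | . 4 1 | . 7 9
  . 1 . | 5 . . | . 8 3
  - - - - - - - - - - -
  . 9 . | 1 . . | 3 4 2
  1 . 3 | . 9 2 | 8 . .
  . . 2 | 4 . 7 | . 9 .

Step 1. [r3c2∈{8}] r3c2's peers cover all but 8. So r3c2=8.
Step 2. [r9c2∈{5}] nothing but 5 survives at r9c2 ⇒ r9c2=5.
Step 3. [r4c3∈{5,7,9}] across col 3, 5 lands solely at r4c3 ⇒ r4c3=5.
Step 4. [r8c4∈{6}] r8c4 is down to just 6, so r8c4=6.
Step 5. [r7c6∈{8}] r7c6 is down to just 8. So r7c6=8.
Step 6. [r4c2∈{2,3}] across col 2, 2 lands solely at r4c2. So r4c2=2.
Step 7. [r2c3∈{9}] r2c3's peers cover all but 9. So r2c3=9.
Step 8. [r3c1∈{6}] nothing but 6 survives at r3c1. So r3c1=6.
Step 9. [r6c3∈{7}] nothing but 7 survives at r6c3, so r6c3=7.
Step 10. [r3c7∈{2,7}] col 7 places 7 nowhere but r3c7, so r3c7=7.
Step 11. [r1c4∈{2,3,7,8}] 7 has one home in row 1: r1c4, so r1c4=7.
Step 12. [r5c1∈{3}] r5c1's peers cover all but 3. So r5c1=3.
Step 13. [r5c4∈{2}] r5c4 is down to just 2. So r5c4=2.
Step 14. [r4c1∈{9}] only 9 remains possible at r4c1 ⇒ r4c1=9.
Step 15. [r4c6∈{3}] r4c6's peers cover all but 3, so r4c6=3.
Step 16. [r2c4∈{3,8}] 3 has one home in col 4: r2c4, so r2c4=3.
Step 17. [r6c5∈{6}] r6c5 has the single candidate 6. So r6c5=6.
Step 18. [r4c5∈{7,8}] across row 4, 7 lands solely at r4c5. So r4c5=7.
Step 19. [r4c7∈{1}] nothing but 1 survives at r4c7 ⇒ r4c7=1.
Step 20. [r9c7∈{6}] nothing but 6 survives at r9c7 ⇒ r9c7=6.
Step 21. [r2c5∈{8}] r2c5 has the single candidate 8 ⇒ r2c5=8.
Step 22. [r8c9∈{7}] r8c9 is down to just 7 ⇒ r8c9=7.
Step 23. [r7c5∈{5}] r7c5 is down to just 5. So r7c5=5.
Step 24. [r8c2∈{4}] only 4 remains possible at r8c2, so r8c2=4.
Step 25. [r1c1∈{5}] r1c1 is down to just 5. So r1c1=5.
Step 26. [r6c1∈{4}] r6c1 is down to just 4 ⇒ r6c1=4.
Step 27. [r1c8∈{2}] nothing but 2 survives at r1c8. So r1c8=2.
Step 28. [r7c3∈{6}] only 6 remains possible at r7c3, so r7c3=6.
Step 29. [r5c7∈{5}] only 5 remains possible at r5c7 ⇒ r5c7=5.
Step 30. [r9c5∈{3}] only 3 remains possible at r9c5. So r9c5=3.
Step 31. [r8c8∈{5}] r8c8 has the single candidate 5 ⇒ r8c8=5.
Step 32. [r6c6∈{9}] r6c6's peers cover all but 9 ⇒ r6c6=9.
Step 33. [r3c3∈{1}] only 1 remains possible at r3c3. So r3c3=1.
Step 34. [r3c4∈{9}] r3c4's peers cover all but 9, so r3c4=9.
Step 35. [r1c2∈{3}] r1c2 has the single candidate 3. So r1c2=3.
Step 36. [r1c6∈{6}] r1c6's peers cover all but 6 ⇒ r1c6=6.
Step 37. [r1c9∈{8}] r1c9 is down to just 8, so r1c9=8.
Step 38. [r9c1∈{8}] only 8 remains possible at r9c1, so r9c1=8.
Step 39. [r7c1∈{7}] r7c1 has the single candidate 7, so r7c1=7.
Step 40. [r4c4∈{8}] only 8 remains possible at r4c4. So r4c4=8.
Step 41. [r6c7∈{2}] nothing but 2 survives at r6c7 ⇒ r6c7=2.
Step 42. [r3c5∈{2}] r3c5 has the single candidate 2 ⇒ r3c5=2.
Step 43. [r9c9∈{1}] nothing but 1 survives at r9c9, so r9c9=1.

Answer: 5 3 4 7 1 6 9 2 8 / 2 7 9 3 8 5 4 1 6 / 6 8 1 9 2 4 7 3 5 / 9 2 5 8 7 3 1 6 4 / 3 6 8 2 4 1 5 7 9 / 4 1 7 5 6 9 2 8 3 / 7 9 6 1 5 8 3 4 2 / 1 4 3 6 9 2 8 5 7 / 8 5 2 4 3 7 6 9 1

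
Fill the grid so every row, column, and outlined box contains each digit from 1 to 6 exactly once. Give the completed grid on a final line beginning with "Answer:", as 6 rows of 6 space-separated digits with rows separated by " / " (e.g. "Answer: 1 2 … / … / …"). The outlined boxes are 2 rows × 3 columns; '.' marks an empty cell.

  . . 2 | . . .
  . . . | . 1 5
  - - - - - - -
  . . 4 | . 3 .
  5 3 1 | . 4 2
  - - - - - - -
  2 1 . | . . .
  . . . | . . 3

Step 1. [r1c5∈{6}] nothing but 6 survives at r1c5, so r1c5=6.
Step 2. [r3c1∈{6}] r3c1's peers cover all but 6, so r3c1=6.
Step 3. [r1c6∈{4}] only 4 remains possible at r1c6. So r1c6=4.
Step 4. [r6c4∈{1,2,4,5,6}] r6c4 is the only open cell in row 6 admitting 1. So r6c4=1.
Step 5. [r5c5∈{5}] r5c5 has the single candidate 5. So r5c5=5.
Step 6. [r6c3∈{5,6}] r6c3 is the only open cell in col 3 admitting 5 ⇒ r6c3=5.
Step 7. [r6c2∈{4,6}] 6 has one home in row 6: r6c2. So r6c2=6.
Step 8. [r1c4∈{3}] nothing but 3 survives at r1c4 ⇒ r1c4=3.
Step 9. [r2c1∈{3,4}] r2c1 is the only open cell in col 1 admitting 3, so r2c1=3.
Step 10. [r4c4∈{6}] nothing but 6 survives at r4c4 ⇒ r4c4=6.
Step 11. [r2c2∈{4}] r2c2's peers cover all but 4, so r2c2=4.
Step 12. [r1c2∈{5}] r1c2 is down to just 5 ⇒ r1c2=5.
Step 13. [r3c2∈{2}] r3c2 is down to just 2 ⇒ r3c2=2.
Step 14. [r5c3∈{3}] only 3 remains possible at r5c3 ⇒ r5c3=3.
Step 15. [r5c6∈{6}] nothing but 6 survives at r5c6, so r5c6=6.
Step 16. [r6c1∈{4}] r6c1 is down to just 4. So r6c1=4.
Step 17. [r3c4∈{5}] r3c4's peers cover all but 5 ⇒ r3c4=5.
Step 18. [r5c4∈{4}] only 4 remains possible at r5c4, so r5c4=4.
Step 19. [r3c6∈{1}] r3c6's peers cover all but 1. So r3c6=1.
Step 20. [r2c3∈{6}] only 6 remains possible at r2c3, so r2c3=6.
Step 21. [r2c4∈{2}] only 2 remains possible at r2c4, so r2c4=2.
Step 22. [r6c5∈{2}] only 2 remains possible at r6c5 ⇒ r6c5=2.
Step 23. [r1c1∈{1}] r1c1's peers cover all but 1, so r1c1=1.

Answer: 1 5 2 3 6 4 / 3 4 6 2 1 5 / 6 2 4 5 3 1 / 5 3 1 6 4 2 / 2 1 3 4 5 6 / 4 6 5 1 2 3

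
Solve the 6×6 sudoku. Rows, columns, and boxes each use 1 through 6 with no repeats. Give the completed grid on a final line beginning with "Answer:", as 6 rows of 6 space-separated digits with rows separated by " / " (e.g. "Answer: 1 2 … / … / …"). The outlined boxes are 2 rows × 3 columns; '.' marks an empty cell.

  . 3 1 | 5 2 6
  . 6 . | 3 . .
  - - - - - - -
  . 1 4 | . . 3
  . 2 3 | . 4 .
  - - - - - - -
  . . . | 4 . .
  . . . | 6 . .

Step 1. [r5c2∈{5}] r5c2 is down to just 5. So r5c2=5.
Step 2. [r6c3∈{2}] r6c3 has the single candidate 2 ⇒ r6c3=2.
Step 3. [r4c1∈{5,6}] 6 has one home in row 4: r4c1. So r4c1=6.
Step 4. [r4c6∈{1,5}] across row 4, 5 lands solely at r4c6 ⇒ r4c6=5.
Step 5. [r6c6∈{1}] r6c6 has the single candidate 1. So r6c6=1.
Step 6. [r5c5∈{3}] only 3 remains possible at r5c5, so r5c5=3.
Step 7. [r1c1∈{4}] r1c1 has the single candidate 4, so r1c1=4.
Step 8. [r2c3∈{5}] r2c3 is down to just 5, so r2c3=5.
Step 9. [r5c3∈{6}] r5c3 has the single candidate 6. So r5c3=6.
Step 10. [r6c5∈{5}] r6c5 has the single candidate 5. So r6c5=5.
Step 11. [r3c1∈{5}] nothing but 5 survives at r3c1, so r3c1=5.
Step 12. [r2c5∈{1}] r2c5's peers cover all but 1 ⇒ r2c5=1.
Step 13. [r2c6∈{4}] r2c6 is down to just 4. So r2c6=4.
Step 14. [r3c4∈{2}] r3c4's peers cover all but 2, so r3c4=2.
Step 15. [r2c1∈{2}] r2c1's peers cover all but 2. So r2c1=2.
Step 16. [r5c1∈{1}] r5c1 has the single candidate 1 ⇒ r5c1=1.
Step 17. [r5c6∈{2}] nothing but 2 survives at r5c6, so r5c6=2.
Step 18. [r6c2∈{4}] r6c2 has the single candidate 4, so r6c2=4.
Step 19. [r6c1∈{3}] r6c1 has the single candidate 3. So r6c1=3.
Step 20. [r4c4∈{1}] nothing but 1 survives at r4c4, so r4c4=1.
Step 21. [r3c5∈{6}] r3c5 has the single candidate 6. So r3c5=6.

Answer: 4 3 1 5 2 6 / 2 6 5 3 1 4 / 5 1 4 2 6 3 / 6 2 3 1 4 5 / 1 5 6 4 3 2 / 3 4 2 6 5 1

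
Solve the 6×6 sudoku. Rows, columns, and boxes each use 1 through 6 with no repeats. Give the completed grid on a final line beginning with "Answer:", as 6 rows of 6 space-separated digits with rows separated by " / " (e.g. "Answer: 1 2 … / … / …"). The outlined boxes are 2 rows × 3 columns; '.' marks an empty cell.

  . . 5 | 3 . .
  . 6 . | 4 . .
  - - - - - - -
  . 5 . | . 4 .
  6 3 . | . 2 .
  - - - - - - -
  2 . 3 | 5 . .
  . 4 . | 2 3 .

Step 1. [r3c1∈{1}] r3c1's peers cover all but 1, so r3c1=1.
Step 2. [r5c2∈{1}] only 1 remains possible at r5c2. So r5c2=1.
Step 3. [r6c6∈{1,6}] in row 6, 1 fits only at r6c6 ⇒ r6c6=1.
Step 4. [r2c5∈{1,5}] r2c5 is the only open cell in col 5 admitting 5, so r2c5=5.
Step 5. [r5c5∈{6}] nothing but 6 survives at r5c5. So r5c5=6.
Step 6. [r2c6∈{2}] nothing but 2 survives at r2c6 ⇒ r2c6=2.
Step 7. [r3c6∈{3,6}] across row 3, 3 lands solely at r3c6. So r3c6=3.
Step 8. [r6c1∈{5}] r6c1's peers cover all but 5, so r6c1=5.
Step 9. [r1c1∈{4}] nothing but 4 survives at r1c1. So r1c1=4.
Step 10. [r6c3∈{6}] r6c3's peers cover all but 6, so r6c3=6.
Step 11. [r1c2∈{2}] r1c2's peers cover all but 2. So r1c2=2.
Step 12. [r3c4∈{6}] only 6 remains possible at r3c4 ⇒ r3c4=6.
Step 13. [r1c6∈{6}] r1c6 has the single candidate 6 ⇒ r1c6=6.
Step 14. [r4c4∈{1}] r4c4 has the single candidate 1 ⇒ r4c4=1.
Step 15. [r5c6∈{4}] r5c6's peers cover all but 4. So r5c6=4.
Step 16. [r4c3∈{4}] r4c3 has the single candidate 4. So r4c3=4.
Step 17. [r1c5∈{1}] nothing but 1 survives at r1c5, so r1c5=1.
Step 18. [r4c6∈{5}] r4c6's peers cover all but 5, so r4c6=5.
Step 19. [r2c3∈{1}] r2c3's peers cover all but 1. So r2c3=1.
Step 20. [r3c3∈{2}] only 2 remains possible at r3c3. So r3c3=2.
Step 21. [r2c1∈{3}] r2c1 has the single candidate 3, so r2c1=3.

Answer: 4 2 5 3 1 6 / 3 6 1 4 5 2 / 1 5 2 6 4 3 / 6 3 4 1 2 5 / 2 1 3 5 6 4 / 5 4 6 2 3 1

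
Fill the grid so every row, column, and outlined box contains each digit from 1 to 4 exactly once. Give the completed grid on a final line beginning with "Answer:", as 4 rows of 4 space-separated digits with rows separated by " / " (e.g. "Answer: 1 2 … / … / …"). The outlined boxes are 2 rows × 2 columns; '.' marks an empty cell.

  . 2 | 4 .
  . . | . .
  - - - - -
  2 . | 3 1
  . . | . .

Step 1. [r1c1∈{1,3}] row 1 places 1 nowhere but r1c1, so r1c1=1.
Step 2. [r4c4∈{2,4}] across col 4, 4 lands solely at r4c4. So r4c4=4.
Step 3. [r4c1∈{3}] r4c1 is down to just 3. So r4c1=3.
Step 4. [r2c2∈{3,4}] in col 2, 3 fits only at r2c2. So r2c2=3.
Step 5. [r2c4∈{2}] r2c4 is down to just 2. So r2c4=2.
Step 6. [r1c4∈{3}] only 3 remains possible at r1c4. So r1c4=3.
Step 7. [r2c1∈{4}] r2c1's peers cover all but 4, so r2c1=4.
Step 8. [r3c2∈{4}] only 4 remains possible at r3c2, so r3c2=4.
Step 9. [r4c2∈{1}] only 1 remains possible at r4c2. So r4c2=1.
Step 10. [r2c3∈{1}] only 1 remains possible at r2c3 ⇒ r2c3=1.
Step 11. [r4c3∈{2}] nothing but 2 survives at r4c3 ⇒ r4c3=2.

Answer: 1 2 4 3 / 4 3 1 2 / 2 4 3 1 / 3 1 2 4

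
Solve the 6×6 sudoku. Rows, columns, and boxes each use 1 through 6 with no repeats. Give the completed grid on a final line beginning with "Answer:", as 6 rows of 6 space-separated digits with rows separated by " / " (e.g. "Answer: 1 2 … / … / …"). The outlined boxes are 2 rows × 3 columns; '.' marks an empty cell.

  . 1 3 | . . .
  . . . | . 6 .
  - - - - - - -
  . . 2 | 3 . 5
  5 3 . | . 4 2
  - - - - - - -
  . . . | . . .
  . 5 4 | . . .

Step 1. [r1c6∈{4}] nothing but 4 survives at r1c6 ⇒ r1c6=4.
Step 2. [r1c1∈{2,6}] r1c1 is the only open cell in row 1 admitting 6, so r1c1=6.
Step 3. [r3c5∈{1}] nothing but 1 survives at r3c5, so r3c5=1.
Step 4. [r5c4∈{1,2,4,5,6}] row 5 places 4 nowhere but r5c4 ⇒ r5c4=4.
Step 5. [r5c5∈{2,3,5}] 5 has one home in row 5: r5c5. So r5c5=5.
Step 6. [r6c5∈{2,3}] across col 5, 3 lands solely at r6c5. So r6c5=3.
Step 7. [r6c4∈{1,2,6}] box 6 places 2 nowhere but r6c4 ⇒ r6c4=2.
Step 8. [r3c2∈{4,6}] r3c2 is the only open cell in row 3 admitting 6 ⇒ r3c2=6.
Step 9. [r6c1∈{1}] nothing but 1 survives at r6c1. So r6c1=1.
Step 10. [r5c6∈{1,6}] row 5 places 1 nowhere but r5c6, so r5c6=1.
Step 11. [r5c2∈{2}] r5c2 is down to just 2, so r5c2=2.
Step 12. [r2c3∈{5}] r2c3 has the single candidate 5, so r2c3=5.
Step 13. [r2c1∈{2,4}] in row 2, 2 fits only at r2c1, so r2c1=2.
Step 14. [r1c4∈{5}] nothing but 5 survives at r1c4. So r1c4=5.
Step 15. [r4c3∈{1}] nothing but 1 survives at r4c3, so r4c3=1.
Step 16. [r2c2∈{4}] r2c2's peers cover all but 4. So r2c2=4.
Step 17. [r1c5∈{2}] nothing but 2 survives at r1c5. So r1c5=2.
Step 18. [r6c6∈{6}] r6c6 has the single candidate 6. So r6c6=6.
Step 19. [r4c4∈{6}] r4c4 has the single candidate 6. So r4c4=6.
Step 20. [r3c1∈{4}] nothing but 4 survives at r3c1 ⇒ r3c1=4.
Step 21. [r2c6∈{3}] nothing but 3 survives at r2c6, so r2c6=3.
Step 22. [r5c3∈{6}] only 6 remains possible at r5c3. So r5c3=6.
Step 23. [r2c4∈{1}] r2c4 is down to just 1, so r2c4=1.
Step 24. [r5c1∈{3}] r5c1 is down to just 3. So r5c1=3.

Answer: 6 1 3 5 2 4 / 2 4 5 1 6 3 / 4 6 2 3 1 5 / 5 3 1 6 4 2 / 3 2 6 4 5 1 / 1 5 4 2 3 6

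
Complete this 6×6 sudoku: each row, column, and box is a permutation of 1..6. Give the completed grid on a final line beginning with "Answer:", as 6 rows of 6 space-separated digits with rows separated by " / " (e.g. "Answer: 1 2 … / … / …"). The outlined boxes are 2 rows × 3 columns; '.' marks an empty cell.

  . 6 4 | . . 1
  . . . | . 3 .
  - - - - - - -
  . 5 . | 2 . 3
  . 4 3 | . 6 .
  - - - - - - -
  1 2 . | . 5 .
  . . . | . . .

Step 1. [r6c1∈{3,4,5,6}] across col 1, 4 lands solely at r6c1 ⇒ r6c1=4.
Step 2. [r2c3∈{1,2,5}] in col 3, 2 fits only at r2c3. So r2c3=2.
Step 3. [r5c3∈{6}] r5c3 has the single candidate 6, so r5c3=6.
Step 4. [r1c4∈{5}] r1c4 is down to just 5. So r1c4=5.
Step 5. [r6c6∈{2,6}] r6c6 is the only open cell in col 6 admitting 2. So r6c6=2.
Step 6. [r6c4∈{1,3,6}] r6c4 is the only open cell in row 6 admitting 6, so r6c4=6.
Step 7. [r5c6∈{4}] r5c6 is down to just 4, so r5c6=4.
Step 8. [r6c5∈{1}] r6c5 has the single candidate 1 ⇒ r6c5=1.
Step 9. [r4c6∈{5}] nothing but 5 survives at r4c6, so r4c6=5.
Step 10. [r1c1∈{3}] r1c1 has the single candidate 3, so r1c1=3.
Step 11. [r2c4∈{4}] r2c4's peers cover all but 4, so r2c4=4.
Step 12. [r6c2∈{3}] r6c2 has the single candidate 3 ⇒ r6c2=3.
Step 13. [r3c5∈{4}] only 4 remains possible at r3c5. So r3c5=4.
Step 14. [r5c4∈{3}] r5c4 has the single candidate 3 ⇒ r5c4=3.
Step 15. [r4c1∈{2}] r4c1's peers cover all but 2, so r4c1=2.
Step 16. [r3c1∈{6}] r3c1's peers cover all but 6, so r3c1=6.
Step 17. [r6c3∈{5}] r6c3 is down to just 5 ⇒ r6c3=5.
Step 18. [r1c5∈{2}] r1c5 is down to just 2, so r1c5=2.
Step 19. [r2c2∈{1}] r2c2 has the single candidate 1, so r2c2=1.
Step 20. [r2c6∈{6}] r2c6 is down to just 6. So r2c6=6.
Step 21. [r4c4∈{1}] r4c4 is down to just 1 ⇒ r4c4=1.
Step 22. [r2c1∈{5}] r2c1's peers cover all but 5 ⇒ r2c1=5.
Step 23. [r3c3∈{1}] only 1 remains possible at r3c3, so r3c3=1.

Answer: 3 6 4 5 2 1 / 5 1 2 4 3 6 / 6 5 1 2 4 3 / 2 4 3 1 6 5 / 1 2 6 3 5 4 / 4 3 5 6 1 2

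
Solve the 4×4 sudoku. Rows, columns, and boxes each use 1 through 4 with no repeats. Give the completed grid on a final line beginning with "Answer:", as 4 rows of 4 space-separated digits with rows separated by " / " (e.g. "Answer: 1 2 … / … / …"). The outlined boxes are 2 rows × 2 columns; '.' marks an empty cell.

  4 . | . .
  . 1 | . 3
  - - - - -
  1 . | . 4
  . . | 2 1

Step 1. [r1c2∈{2,3}] 3 has one home in row 1: r1c2. So r1c2=3.
Step 2. [r3c2∈{2}] r3c2 is down to just 2, so r3c2=2.
Step 3. [r1c3∈{1}] r1c3's peers cover all but 1. So r1c3=1.
Step 4. [r3c3∈{3}] r3c3's peers cover all but 3, so r3c3=3.
Step 5. [r4c2∈{4}] r4c2's peers cover all but 4. So r4c2=4.
Step 6. [r2c1∈{2}] r2c1 has the single candidate 2. So r2c1=2.
Step 7. [r2c3∈{4}] r2c3 has the single candidate 4. So r2c3=4.
Step 8. [r1c4∈{2}] nothing but 2 survives at r1c4 ⇒ r1c4=2.
Step 9. [r4c1∈{3}] r4c1 has the single candidate 3, so r4c1=3.

Answer: 4 3 1 2 / 2 1 4 3 / 1 2 3 4 / 3 4 2 1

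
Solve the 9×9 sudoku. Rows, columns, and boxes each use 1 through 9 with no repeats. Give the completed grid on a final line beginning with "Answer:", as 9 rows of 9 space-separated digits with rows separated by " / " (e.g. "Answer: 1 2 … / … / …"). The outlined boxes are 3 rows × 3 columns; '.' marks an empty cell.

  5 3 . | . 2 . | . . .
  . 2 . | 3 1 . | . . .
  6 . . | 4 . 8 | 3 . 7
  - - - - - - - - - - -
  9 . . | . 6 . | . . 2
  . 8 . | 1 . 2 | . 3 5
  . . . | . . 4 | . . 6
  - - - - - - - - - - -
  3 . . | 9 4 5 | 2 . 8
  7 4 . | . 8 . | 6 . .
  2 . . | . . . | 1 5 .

Step 1. [r8c8∈{9}] nothing but 9 survives at r8c8. So r8c8=9.
Step 2. [r1c9∈{1,4,9}] r1c9 is the only open cell in col 9 admitting 1. So r1c9=1.
Step 3. [r2c9∈{4,9}] in col 9, 9 fits only at r2c9, so r2c9=9.
Step 4. [r6c1∈{1}] r6c1's peers cover all but 1, so r6c1=1.
Step 5. [r2c1∈{4,8}] col 1 places 8 nowhere but r2c1 ⇒ r2c1=8.
Step 6. [r1c6∈{6,7,9}] across col 6, 9 lands solely at r1c6, so r1c6=9.
Step 7. [r5c3∈{4,6,7}] r5c3 is the only open cell in row 5 admitting 6 ⇒ r5c3=6.
Step 8. [r8c3∈{1,5}] across row 8, 5 lands solely at r8c3. So r8c3=5.
Step 9. [r4c8∈{1,4,7,8}] across row 4, 1 lands solely at r4c8. So r4c8=1.
Step 10. [r7c2∈{1,6}] across row 7, 6 lands solely at r7c2. So r7c2=6.
Step 11. [r9c2∈{9}] only 9 remains possible at r9c2. So r9c2=9.
Step 12. [r5c1∈{4}] r5c1's peers cover all but 4, so r5c1=4.
Step 13. [r4c7∈{4,7,8}] 4 has one home in row 4: r4c7. So r4c7=4.
Step 14. [r4c4∈{5,7,8}] row 4 places 8 nowhere but r4c4 ⇒ r4c4=8.
Step 15. [r6c4∈{5,7}] in col 4, 5 fits only at r6c4 ⇒ r6c4=5.
Step 16. [r6c2∈{7}] only 7 remains possible at r6c2, so r6c2=7.
Step 17. [r4c6∈{3,7}] r4c6 is the only open cell in row 4 admitting 7 ⇒ r4c6=7.
Step 18. [r1c4∈{6,7}] 7 has one home in box 2: r1c4. So r1c4=7.
Step 19. [r1c8∈{4,6,8}] across row 1, 6 lands solely at r1c8. So r1c8=6.
Step 20. [r6c5∈{3,9}] box 5 places 3 nowhere but r6c5. So r6c5=3.
Step 21. [r8c9∈{3}] r8c9 is down to just 3, so r8c9=3.
Step 22. [r6c7∈{8,9}] in row 6, 9 fits only at r6c7 ⇒ r6c7=9.
Step 23. [r2c6∈{6}] r2c6 is down to just 6 ⇒ r2c6=6.
Step 24. [r3c2∈{1}] r3c2's peers cover all but 1. So r3c2=1.
Step 25. [r1c3∈{4}] nothing but 4 survives at r1c3 ⇒ r1c3=4.
Step 26. [r7c8∈{7}] r7c8 is down to just 7, so r7c8=7.
Step 27. [r6c8∈{8}] nothing but 8 survives at r6c8, so r6c8=8.
Step 28. [r4c3∈{3}] r4c3 has the single candidate 3, so r4c3=3.
Step 29. [r2c8∈{4}] nothing but 4 survives at r2c8 ⇒ r2c8=4.
Step 30. [r6c3∈{2}] nothing but 2 survives at r6c3 ⇒ r6c3=2.
Step 31. [r1c7∈{8}] only 8 remains possible at r1c7 ⇒ r1c7=8.
Step 32. [r9c4∈{6}] only 6 remains possible at r9c4. So r9c4=6.
Step 33. [r2c3∈{7}] only 7 remains possible at r2c3. So r2c3=7.
Step 34. [r9c9∈{4}] nothing but 4 survives at r9c9. So r9c9=4.
Step 35. [r8c6∈{1}] r8c6 has the single candidate 1 ⇒ r8c6=1.
Step 36. [r9c3∈{8}] r9c3 has the single candidate 8 ⇒ r9c3=8.
Step 37. [r9c6∈{3}] r9c6 has the single candidate 3 ⇒ r9c6=3.
Step 38. [r5c7∈{7}] nothing but 7 survives at r5c7 ⇒ r5c7=7.
Step 39. [r5c5∈{9}] r5c5 has the single candidate 9 ⇒ r5c5=9.
Step 40. [r4c2∈{5}] only 5 remains possible at r4c2 ⇒ r4c2=5.
Step 41. [r9c5∈{7}] only 7 remains possible at r9c5, so r9c5=7.
Step 42. [r7c3∈{1}] only 1 remains possible at r7c3 ⇒ r7c3=1.
Step 43. [r2c7∈{5}] r2c7 is down to just 5. So r2c7=5.
Step 44. [r3c5∈{5}] r3c5's peers cover all but 5 ⇒ r3c5=5.
Step 45. [r3c8∈{2}] nothing but 2 survives at r3c8, so r3c8=2.
Step 46. [r8c4∈{2}] only 2 remains possible at r8c4. So r8c4=2.
Step 47. [r3c3∈{9}] only 9 remains possible at r3c3, so r3c3=9.

Answer: 5 3 4 7 2 9 8 6 1 / 8 2 7 3 1 6 5 4 9 / 6 1 9 4 5 8 3 2 7 / 9 5 3 8 6 7 4 1 2 / 4 8 6 1 9 2 7 3 5 / 1 7 2 5 3 4 9 8 6 / 3 6 1 9 4 5 2 7 8 / 7 4 5 2 8 1 6 9 3 / 2 9 8 6 7 3 1 5 4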